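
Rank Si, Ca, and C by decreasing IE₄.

Consider each +3 ion: Si³⁺ still has 1 valence electron; Ca³⁺ is already 1 electron into the core; C³⁺ still has 1 valence electron.
Breaking into a closed-shell core is much more expensive than removing a leftover valence electron — Ca has the largest IE_4 here.
Valence configurations: Si³⁺ [Ne]3s¹, C³⁺ [He]2s¹.
Approximate IE_4 values (kJ/mol): Si 4356, Ca 6491, C 6223.
Putting it together, IE_4: Si < C < Ca.

Ca > C > Si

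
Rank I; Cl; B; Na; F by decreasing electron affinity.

B is in period 2, group 13; F is in period 2, group 17; Na is in period 3, group 1; Cl is in period 3, group 17; I is in period 5, group 17.
EA tends to increase across a period and decrease down a group, though the pattern is less regular than for IE or radius.
Neither a single period nor a single group — weigh both effects.
Na > B: this pair runs against the simple trend — see the exception note.
I > Na: the two effects oppose for this pair; the across-period effect wins (295 vs 53 kJ/mol).
F > I: they share group 17; the group trend gives F the larger value.
Cl > F: this pair runs against the simple trend — see the exception note.
Note the exception: Na has a higher electron affinity than B, contrary to the simple trend — B's ns²np¹ configuration gives only a small electron affinity — the sparsely filled np subshell binds an added electron weakly.
Note the exception: Cl has a higher electron affinity than F, contrary to the simple trend — F's small 2p subshell makes the incoming electron feel strong e⁻–e⁻ repulsion, so Cl actually releases more energy on gaining an electron.
Tabulated electron affinity (kJ/mol): B 27, F 328, Na 53, Cl 349, I 295.
So from highest to lowest: Cl > F > I > Na > B.

Cl > F > I > Na > B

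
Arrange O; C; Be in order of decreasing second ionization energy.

O > C > Be

After 1 electron has been removed, what remains? O⁺ still has 5 valence electrons; C⁺ still has 3 valence electrons; Be⁺ still has 1 valence electron.
All are still removing valence electrons, so compare the +1 ions as you would atoms: IE_2 generally rises across a period (higher Z_eff) and falls down a group (larger shell), subject to the usual subshell exceptions.
Valence configurations: O⁺ [He]2s²2p³, C⁺ [He]2s²2p¹, Be⁺ [He]2s¹.
Tabulated IE_2 (kJ/mol): O 3388, C 2353, Be 1757.
Overall IE_2 order: Be < C < O.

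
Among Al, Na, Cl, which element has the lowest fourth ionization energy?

Cl

IE_4 is the cost of taking one more electron from the +3 cation: Al³⁺ is the bare [Ne] core; Na³⁺ is already 2 electrons into the core; Cl³⁺ still has 4 valence electrons.
Pulling an electron out of a noble-gas core costs far more than removing a remaining valence electron, so Na and Al sit at the high end of IE_4.
Tabulated IE_4 (kJ/mol): Al 11577, Na 9543, Cl 5159.
Overall IE_4 order: Cl < Na < Al.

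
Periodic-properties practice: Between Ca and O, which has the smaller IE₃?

Ca

The third ionization energy removes an electron from the +2 ion. For each element: Ca²⁺ is the bare [Ar] core; O²⁺ still has 4 valence electrons.
Usually core removal costs more than valence removal, but here the competition is close: a tightly held n=2 valence electron can cost more to remove than an n=3 core electron, so the actual values have to decide it.
Approximate IE_3 values (kJ/mol): Ca 4912, O 5300.
Putting it together, IE_3: Ca < O.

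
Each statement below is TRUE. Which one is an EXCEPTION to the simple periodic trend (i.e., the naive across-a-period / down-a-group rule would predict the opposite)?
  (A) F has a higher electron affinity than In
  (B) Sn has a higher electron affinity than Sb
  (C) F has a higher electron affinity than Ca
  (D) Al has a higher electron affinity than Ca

(B)

The general trend: electron affinity increases across a period and decreases down a group.
(A) F (period 2, group 17) vs In (period 5, group 13): the stated order agrees with the simple trend.
(B) Sn (period 5, group 14) vs Sb (period 5, group 15): the stated order contradicts the simple trend.
(C) F (period 2, group 17) vs Ca (period 4, group 2): the stated order agrees with the simple trend.
(D) Al (period 3, group 13) vs Ca (period 4, group 2): the stated order agrees with the simple trend.
The exception is (B): adding an electron to Sb's half-filled 5p³ is unfavourable, so Sn has the more exothermic EA.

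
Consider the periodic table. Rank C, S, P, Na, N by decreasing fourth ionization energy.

Na > N > C > P > S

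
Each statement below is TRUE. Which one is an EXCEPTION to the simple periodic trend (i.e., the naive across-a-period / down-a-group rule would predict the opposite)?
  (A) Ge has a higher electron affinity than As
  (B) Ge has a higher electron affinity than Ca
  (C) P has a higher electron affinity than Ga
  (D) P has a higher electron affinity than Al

The general trend: electron affinity increases across a period and decreases down a group.
(A) Ge (period 4, group 14) vs As (period 4, group 15): the stated order contradicts the simple trend.
(B) Ge (period 4, group 14) vs Ca (period 4, group 2): the stated order agrees with the simple trend.
(C) P (period 3, group 15) vs Ga (period 4, group 13): the stated order agrees with the simple trend.
(D) P (period 3, group 15) vs Al (period 3, group 13): the stated order agrees with the simple trend.
The exception is (A): adding an electron to As's half-filled 4p³ is unfavourable, so Ge (4p²) has the more exothermic EA.

(A)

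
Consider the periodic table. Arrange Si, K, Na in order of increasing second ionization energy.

Consider each +1 ion: Si⁺ still has 3 valence electrons; K⁺ is the bare [Ar] core; Na⁺ is the bare [Ne] core.
Pulling an electron out of a noble-gas core costs far more than removing a remaining valence electron, so K and Na sit at the high end of IE_2.
Approximate IE_2 values (kJ/mol): Si 1577, K 3052, Na 4562.
Hence IE_2: Si < K < Na.

Si, K, Na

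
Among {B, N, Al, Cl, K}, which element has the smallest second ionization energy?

Al

IE_2 is the cost of taking one more electron from the +1 cation: B⁺ still has 2 valence electrons; N⁺ still has 4 valence electrons; Al⁺ still has 2 valence electrons; Cl⁺ still has 6 valence electrons; K⁺ is the bare [Ar] core.
Core electrons are held far more tightly than valence electrons, so K tops the IE_2 order.
Valence configurations: B⁺ [He]2s², N⁺ [He]2s²2p², Al⁺ [Ne]3s², Cl⁺ [Ne]3s²3p⁴.
The numbers (kJ/mol): B 2427, N 2856, Al 1817, Cl 2298, K 3052.
Hence IE_2: Al < Cl < B < N < K.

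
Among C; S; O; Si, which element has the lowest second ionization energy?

IE_2 is the cost of taking one more electron from the +1 cation: C⁺ still has 3 valence electrons; S⁺ still has 5 valence electrons; O⁺ still has 5 valence electrons; Si⁺ still has 3 valence electrons.
All are still removing valence electrons, so compare the +1 ions as you would atoms: IE_2 generally rises across a period (higher Z_eff) and falls down a group (larger shell), subject to the usual subshell exceptions.
Valence configurations: C⁺ [He]2s²2p¹, S⁺ [Ne]3s²3p³, O⁺ [He]2s²2p³, Si⁺ [Ne]3s²3p¹.
Approximate IE_2 values (kJ/mol): C 2353, S 2252, O 3388, Si 1577.
Hence IE_2: Si < S < C < O.

Si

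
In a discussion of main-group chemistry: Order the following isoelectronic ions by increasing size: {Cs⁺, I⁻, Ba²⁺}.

All of these have 54 electrons, so size is governed by nuclear charge alone: the more protons, the stronger the pull on the same electron cloud, and the smaller the ion.
Nuclear charges: Ba²⁺ (Z=56), Cs⁺ (Z=55), I⁻ (Z=53).
Smallest to largest: Ba²⁺ < Cs⁺ < I⁻.

Ba²⁺, Cs⁺, I⁻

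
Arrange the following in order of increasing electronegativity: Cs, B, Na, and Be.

Be is in period 2, group 2; B is in period 2, group 13; Na is in period 3, group 1; Cs is in period 6, group 1.
Electronegativity increases across a period and decreases down a group, tracking effective nuclear charge and atomic size.
Neither a single period nor a single group — weigh both effects.
Na > Cs: Na sits above Cs in group 1, so the down-group effect alone puts Na higher.
Be > Na: relative to Na, both the across-period and down-group shifts push Be's electronegativity up.
B > Be: both are in period 2; the period trend gives B the larger value.
Tabulated electronegativity (Pauling): Be 1.57, B 2.04, Na 0.93, Cs 0.79.
So from lowest to highest: Cs < Na < Be < B.

Cs, Na, Be, B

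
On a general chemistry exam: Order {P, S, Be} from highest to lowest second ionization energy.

Consider each +1 ion: P⁺ still has 4 valence electrons; S⁺ still has 5 valence electrons; Be⁺ still has 1 valence electron.
All are still removing valence electrons, so compare the +1 ions as you would atoms: IE_2 generally rises across a period (higher Z_eff) and falls down a group (larger shell), subject to the usual subshell exceptions.
Valence configurations: P⁺ [Ne]3s²3p², S⁺ [Ne]3s²3p³, Be⁺ [He]2s¹.
The numbers (kJ/mol): P 1907, S 2252, Be 1757.
Putting it together, IE_2: Be < P < S.

S > P > Be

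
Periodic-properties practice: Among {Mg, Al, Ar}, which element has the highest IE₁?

Mg is in period 3, group 2; Al is in period 3, group 13; Ar is in period 3, group 18.
Removing the outermost electron gets harder across a period and easier down a group.
All lie in period 3; the across-period trend (first ionization energy increases left to right) applies, with the exception below.
Note the exception: Mg has a higher first ionization energy than Al, contrary to the simple trend — Al's single 3p electron is easier to remove than one from Mg's filled 3s².
For reference (kJ/mol): Mg 738, Al 578, Ar 1521.
The highest IE₁ among these belongs to Ar.

Ar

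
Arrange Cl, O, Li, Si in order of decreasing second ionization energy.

Li, O, Cl, Si

The second ionization energy removes an electron from the +1 ion. For each element: Cl⁺ still has 6 valence electrons; O⁺ still has 5 valence electrons; Li⁺ is the bare [He] core; Si⁺ still has 3 valence electrons.
Breaking into a closed-shell core is much more expensive than removing a leftover valence electron — Li has the largest IE_2 here.
Valence configurations: Cl⁺ [Ne]3s²3p⁴, O⁺ [He]2s²2p³, Si⁺ [Ne]3s²3p¹.
Approximate IE_2 values (kJ/mol): Cl 2298, O 3388, Li 7298, Si 1577.
So the second ionization energies run Si < Cl < O < Li.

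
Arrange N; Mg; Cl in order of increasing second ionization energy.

Consider each +1 ion: N⁺ still has 4 valence electrons; Mg⁺ still has 1 valence electron; Cl⁺ still has 6 valence electrons.
All are still removing valence electrons, so compare the +1 ions as you would atoms: IE_2 generally rises across a period (higher Z_eff) and falls down a group (larger shell), subject to the usual subshell exceptions.
Valence configurations: N⁺ [He]2s²2p², Mg⁺ [Ne]3s¹, Cl⁺ [Ne]3s²3p⁴.
Approximate IE_2 values (kJ/mol): N 2856, Mg 1451, Cl 2298.
Hence IE_2: Mg < Cl < N.

Mg < Cl < N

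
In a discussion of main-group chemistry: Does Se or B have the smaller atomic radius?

B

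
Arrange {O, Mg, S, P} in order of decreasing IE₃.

Mg > O > S > P

The third ionization energy removes an electron from the +2 ion. For each element: O²⁺ still has 4 valence electrons; Mg²⁺ is the bare [Ne] core; S²⁺ still has 4 valence electrons; P²⁺ still has 3 valence electrons.
Breaking into a closed-shell core is much more expensive than removing a leftover valence electron — Mg has the largest IE_3 here.
Valence configurations: O²⁺ [He]2s²2p², S²⁺ [Ne]3s²3p², P²⁺ [Ne]3s²3p¹.
The numbers (kJ/mol): O 5300, Mg 7733, S 3357, P 2914.
So the third ionization energies run P < S < O < Mg.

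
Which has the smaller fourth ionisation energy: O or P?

P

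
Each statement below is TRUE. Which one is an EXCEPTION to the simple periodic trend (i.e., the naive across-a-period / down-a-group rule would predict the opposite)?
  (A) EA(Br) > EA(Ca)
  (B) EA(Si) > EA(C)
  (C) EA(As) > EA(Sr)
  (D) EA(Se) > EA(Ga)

(B)

The general trend: electron affinity increases across a period and decreases down a group.
(A) Br (period 4, group 17) vs Ca (period 4, group 2): the stated order agrees with the simple trend.
(B) Si (period 3, group 14) vs C (period 2, group 14): the stated order contradicts the simple trend.
(C) As (period 4, group 15) vs Sr (period 5, group 2): the stated order agrees with the simple trend.
(D) Se (period 4, group 16) vs Ga (period 4, group 13): the stated order agrees with the simple trend.
The exception is (B): Si's larger, more diffuse 3p orbitals accept an added electron slightly more readily than C's compact 2p.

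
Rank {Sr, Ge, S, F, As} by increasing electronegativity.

F is in period 2, group 17; S is in period 3, group 16; Ge is in period 4, group 14; As is in period 4, group 15; Sr is in period 5, group 2.
EN rises left→right (higher Z_eff, smaller atoms) and falls top→bottom (larger, more shielded atoms).
Neither a single period nor a single group — weigh both effects.
Ge > Sr: relative to Sr, both the across-period and down-group shifts push Ge's electronegativity up.
As > Ge: As lies to the right of Ge in period 4, so the across-period effect alone puts As higher.
S > As: both effects reinforce here, so S is clearly the higher of the two.
F > S: both effects reinforce here, so F is clearly the higher of the two.
Approximate values (Pauling): F 3.98, S 2.58, Ge 2.01, As 2.18, Sr 0.95.
So from lowest to highest: Sr < Ge < As < S < F.

Sr < Ge < As < S < F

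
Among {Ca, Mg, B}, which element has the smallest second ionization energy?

Ca

The second ionization energy removes an electron from the +1 ion. For each element: Ca⁺ still has 1 valence electron; Mg⁺ still has 1 valence electron; B⁺ still has 2 valence electrons.
All are still removing valence electrons, so compare the +1 ions as you would atoms: IE_2 generally rises across a period (higher Z_eff) and falls down a group (larger shell), subject to the usual subshell exceptions.
Valence configurations: Ca⁺ [Ar]4s¹, Mg⁺ [Ne]3s¹, B⁺ [He]2s².
The numbers (kJ/mol): Ca 1145, Mg 1451, B 2427.
So the second ionization energies run Ca < Mg < B.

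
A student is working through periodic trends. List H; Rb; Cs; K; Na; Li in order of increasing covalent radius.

Radius decreases left→right (rising Z_eff, same n) and increases top→bottom (higher n).
All are in group 1, so atomic radius increases down the group.
So from smallest to largest: H < Li < Na < K < Rb < Cs.

H < Li < Na < K < Rb < Cs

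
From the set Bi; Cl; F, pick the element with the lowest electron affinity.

Bi

F is in period 2, group 17; Cl is in period 3, group 17; Bi is in period 6, group 15.
Electron affinity generally becomes more exothermic across a period toward the halogens and less exothermic down a group.
Neither a single period nor a single group — weigh both effects.
F > Bi: relative to Bi, both the across-period and down-group shifts push F's electron affinity up.
Cl > F: this pair runs against the simple trend — see the exception note.
Note the exception: Cl has a higher electron affinity than F, contrary to the simple trend — F's small 2p subshell makes the incoming electron feel strong e⁻–e⁻ repulsion, so Cl actually releases more energy on gaining an electron.
Tabulated electron affinity (kJ/mol): F 328, Cl 349, Bi 91.
The lowest electron affinity among these belongs to Bi.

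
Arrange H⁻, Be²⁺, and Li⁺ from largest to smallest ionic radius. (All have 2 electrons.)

H⁻ > Li⁺ > Be²⁺

All of these have 2 electrons, so size is governed by nuclear charge alone: the more protons, the stronger the pull on the same electron cloud, and the smaller the ion.
Nuclear charges: Be²⁺ (Z=4), Li⁺ (Z=3), H⁻ (Z=1).
Largest to smallest: H⁻ > Li⁺ > Be²⁺.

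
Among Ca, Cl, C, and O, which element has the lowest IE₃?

The third ionization energy removes an electron from the +2 ion. For each element: Ca²⁺ is the bare [Ar] core; Cl²⁺ still has 5 valence electrons; C²⁺ still has 2 valence electrons; O²⁺ still has 4 valence electrons.
Usually core removal costs more than valence removal, but here the competition is close: a tightly held n=2 valence electron can cost more to remove than an n=3 core electron, so the actual values have to decide it.
Valence configurations: Cl²⁺ [Ne]3s²3p³, C²⁺ [He]2s², O²⁺ [He]2s²2p².
The numbers (kJ/mol): Ca 4912, Cl 3822, C 4620, O 5300.
Hence IE_3: Cl < C < Ca < O.

Cl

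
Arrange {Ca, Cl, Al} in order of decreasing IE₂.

Cl > Al > Ca

IE_2 is the cost of taking one more electron from the +1 cation: Ca⁺ still has 1 valence electron; Cl⁺ still has 6 valence electrons; Al⁺ still has 2 valence electrons.
All are still removing valence electrons, so compare the +1 ions as you would atoms: IE_2 generally rises across a period (higher Z_eff) and falls down a group (larger shell), subject to the usual subshell exceptions.
Valence configurations: Ca⁺ [Ar]4s¹, Cl⁺ [Ne]3s²3p⁴, Al⁺ [Ne]3s².
The numbers (kJ/mol): Ca 1145, Cl 2298, Al 1817.
So the second ionization energies run Ca < Al < Cl.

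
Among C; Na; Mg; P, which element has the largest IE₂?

Consider each +1 ion: C⁺ still has 3 valence electrons; Na⁺ is the bare [Ne] core; Mg⁺ still has 1 valence electron; P⁺ still has 4 valence electrons.
Pulling an electron out of a noble-gas core costs far more than removing a remaining valence electron, so Na sits at the high end of IE_2.
Valence configurations: C⁺ [He]2s²2p¹, Mg⁺ [Ne]3s¹, P⁺ [Ne]3s²3p².
The numbers (kJ/mol): C 2353, Na 4562, Mg 1451, P 1907.
Hence IE_2: Mg < P < C < Na.

Na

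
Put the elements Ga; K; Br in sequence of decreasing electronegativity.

Br > Ga > K

K is in period 4, group 1; Ga is in period 4, group 13; Br is in period 4, group 17.
Smaller atoms with higher effective nuclear charge are more electronegative.
All lie in period 4, so electronegativity increases left to right.
So from highest to lowest: Br > Ga > K.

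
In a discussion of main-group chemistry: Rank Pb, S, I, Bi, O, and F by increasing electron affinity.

O is in period 2, group 16; F is in period 2, group 17; S is in period 3, group 16; I is in period 5, group 17; Pb is in period 6, group 14; Bi is in period 6, group 15.
Adding an electron releases more energy for atoms nearer the top right (short of the noble gases).
Neither a single period nor a single group — weigh both effects.
Bi > Pb: Bi lies to the right of Pb in period 6, so the across-period effect alone puts Bi higher.
O > Bi: relative to Bi, both the across-period and down-group shifts push O's electron affinity up.
S > O: this pair runs against the simple trend — see the exception note.
I > S: the two effects oppose for this pair; the across-period effect wins (295 vs 200 kJ/mol).
F > I: they share group 17; the group trend gives F the larger value.
Note the exception: S has a higher electron affinity than O, contrary to the simple trend — the compact 2p subshell of O repels the added electron more than S's larger 3p does.
Approximate values (kJ/mol): O 141, F 328, S 200, I 295, Pb 35, Bi 91.
So from lowest to highest: Pb < Bi < O < S < I < F.

Pb < Bi < O < S < I < F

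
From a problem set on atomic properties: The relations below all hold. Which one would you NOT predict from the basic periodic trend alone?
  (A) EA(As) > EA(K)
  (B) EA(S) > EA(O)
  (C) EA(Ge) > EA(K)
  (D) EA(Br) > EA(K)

(B)

The general trend: electron affinity increases across a period and decreases down a group.
(A) As (period 4, group 15) vs K (period 4, group 1): the stated order agrees with the simple trend.
(B) S (period 3, group 16) vs O (period 2, group 16): the stated order contradicts the simple trend.
(C) Ge (period 4, group 14) vs K (period 4, group 1): the stated order agrees with the simple trend.
(D) Br (period 4, group 17) vs K (period 4, group 1): the stated order agrees with the simple trend.
The exception is (B): the compact 2p subshell of O repels the added electron more than S's larger 3p does.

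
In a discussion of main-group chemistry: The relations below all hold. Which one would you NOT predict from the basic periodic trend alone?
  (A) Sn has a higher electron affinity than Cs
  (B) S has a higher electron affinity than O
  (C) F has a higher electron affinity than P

The general trend: electron affinity increases across a period and decreases down a group.
(A) Sn (period 5, group 14) vs Cs (period 6, group 1): the stated order agrees with the simple trend.
(B) S (period 3, group 16) vs O (period 2, group 16): the stated order contradicts the simple trend.
(C) F (period 2, group 17) vs P (period 3, group 15): the stated order agrees with the simple trend.
The exception is (B): the compact 2p subshell of O repels the added electron more than S's larger 3p does.

(B)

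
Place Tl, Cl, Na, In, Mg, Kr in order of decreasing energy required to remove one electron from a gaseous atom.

Na is in period 3, group 1; Mg is in period 3, group 2; Cl is in period 3, group 17; Kr is in period 4, group 18; In is in period 5, group 13; Tl is in period 6, group 13.
Across a period the outer electron is held more tightly (higher IE₁); down a group it sits in a higher shell, more shielded, and comes off more easily.
Here both period and group differ, so the two effects have to be weighed against each other.
In > Na: period and group pull opposite ways; the across-period shift dominates (558 vs 496 kJ/mol).
Tl > In: this pair runs against the simple trend — see the exception note.
Mg > Tl: period and group pull opposite ways; the down-group shift dominates (738 vs 589 kJ/mol).
Cl > Mg: both are in period 3; the period trend gives Cl the larger value.
Kr > Cl: the two effects oppose for this pair; the across-period effect wins (1351 vs 1251 kJ/mol).
Note the exception: Tl has a higher first ionization energy than In, contrary to the simple trend — relativistic 6s stabilisation and poor 4f/5d shielding distort the trend for the heavy p-block elements.
Tabulated first ionization energy (kJ/mol): Na 496, Mg 738, Cl 1251, Kr 1351, In 558, Tl 589.
So from highest to lowest: Kr > Cl > Mg > Tl > In > Na.

Kr, Cl, Mg, Tl, In, Na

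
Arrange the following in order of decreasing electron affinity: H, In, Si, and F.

H is in period 1, group 1; F is in period 2, group 17; Si is in period 3, group 14; In is in period 5, group 13.
Adding an electron releases more energy for atoms nearer the top right (short of the noble gases).
Neither a single period nor a single group — weigh both effects.
H > In: the two effects oppose for this pair; the down-group effect wins (73 vs 29 kJ/mol).
Si > H: period and group pull opposite ways; the across-period shift dominates (134 vs 73 kJ/mol).
F > Si: both effects reinforce here, so F is clearly the higher of the two.
Approximate values (kJ/mol): H 73, F 328, Si 134, In 29.
So from highest to lowest: F > Si > H > In.

F > Si > H > In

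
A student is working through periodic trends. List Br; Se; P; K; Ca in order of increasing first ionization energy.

K < Ca < Se < P < Br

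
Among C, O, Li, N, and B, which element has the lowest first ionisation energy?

Li

First ionization energy rises across a period (greater Z_eff holds electrons more tightly) and falls down a group (valence electrons are farther from the nucleus).
All lie in period 2; the across-period trend (first ionization energy increases left to right) applies, with the exception below.
Note the exception: N has a higher first ionization energy than O, contrary to the simple trend — pairing an electron in O's 2p⁴ costs repulsion energy, so O ionizes more easily than half-filled N (2p³).
Approximate values (kJ/mol): Li 520, B 801, C 1086, N 1402, O 1314.
The lowest first ionisation energy among these belongs to Li.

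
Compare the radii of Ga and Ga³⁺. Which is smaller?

Ga³⁺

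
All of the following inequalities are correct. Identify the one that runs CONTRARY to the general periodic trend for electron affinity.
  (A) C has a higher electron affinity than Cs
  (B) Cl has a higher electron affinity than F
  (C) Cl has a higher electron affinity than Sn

(B)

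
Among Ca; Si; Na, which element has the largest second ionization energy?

The second ionization energy removes an electron from the +1 ion. For each element: Ca⁺ still has 1 valence electron; Si⁺ still has 3 valence electrons; Na⁺ is the bare [Ne] core.
Breaking into a closed-shell core is much more expensive than removing a leftover valence electron — Na has the largest IE_2 here.
Valence configurations: Ca⁺ [Ar]4s¹, Si⁺ [Ne]3s²3p¹.
Approximate IE_2 values (kJ/mol): Ca 1145, Si 1577, Na 4562.
Overall IE_2 order: Ca < Si < Na.

Na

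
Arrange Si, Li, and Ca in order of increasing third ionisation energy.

The third ionization energy removes an electron from the +2 ion. For each element: Si²⁺ still has 2 valence electrons; Li²⁺ is already 1 electron into the core; Ca²⁺ is the bare [Ar] core.
Pulling an electron out of a noble-gas core costs far more than removing a remaining valence electron, so Ca and Li sit at the high end of IE_3.
The numbers (kJ/mol): Si 3232, Li 11815, Ca 4912.
So the third ionization energies run Si < Ca < Li.

Si, Ca, Li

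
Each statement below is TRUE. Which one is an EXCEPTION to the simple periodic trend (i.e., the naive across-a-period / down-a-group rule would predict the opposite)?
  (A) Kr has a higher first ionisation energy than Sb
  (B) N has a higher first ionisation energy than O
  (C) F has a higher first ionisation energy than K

(B)

The general trend: first ionisation energy increases across a period and decreases down a group.
(A) Kr (period 4, group 18) vs Sb (period 5, group 15): the stated order agrees with the simple trend.
(B) N (period 2, group 15) vs O (period 2, group 16): the stated order contradicts the simple trend.
(C) F (period 2, group 17) vs K (period 4, group 1): the stated order agrees with the simple trend.
The exception is (B): pairing an electron in O's 2p⁴ costs repulsion energy, so O ionizes more easily than half-filled N (2p³).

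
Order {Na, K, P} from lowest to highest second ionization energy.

After 1 electron has been removed, what remains? Na⁺ is the bare [Ne] core; K⁺ is the bare [Ar] core; P⁺ still has 4 valence electrons.
Breaking into a closed-shell core is much more expensive than removing a leftover valence electron — K and Na have the largest IE_2 here.
Tabulated IE_2 (kJ/mol): Na 4562, K 3052, P 1907.
So the second ionization energies run P < K < Na.

P < K < Na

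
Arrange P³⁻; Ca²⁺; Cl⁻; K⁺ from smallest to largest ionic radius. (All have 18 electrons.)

Ca²⁺ < K⁺ < Cl⁻ < P³⁻

All of these have 18 electrons, so size is governed by nuclear charge alone: the more protons, the stronger the pull on the same electron cloud, and the smaller the ion.
Nuclear charges: Ca²⁺ (Z=20), K⁺ (Z=19), Cl⁻ (Z=17), P³⁻ (Z=15).
Smallest to largest: Ca²⁺ < K⁺ < Cl⁻ < P³⁻.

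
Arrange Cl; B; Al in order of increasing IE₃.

Al, B, Cl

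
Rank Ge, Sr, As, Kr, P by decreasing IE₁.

P is in period 3, group 15; Ge is in period 4, group 14; As is in period 4, group 15; Kr is in period 4, group 18; Sr is in period 5, group 2.
IE₁ increases left→right with effective nuclear charge and decreases top→bottom as the valence shell moves farther out.
These span different periods and groups, so the two trends combine.
Ge > Sr: relative to Sr, both the across-period and down-group shifts push Ge's first ionization energy up.
As > Ge: both are in period 4; the period trend gives As the larger value.
P > As: they share group 15; the group trend gives P the larger value.
Kr > P: the two effects oppose for this pair; the across-period effect wins (1351 vs 1012 kJ/mol).
Tabulated first ionization energy (kJ/mol): P 1012, Ge 762, As 947, Kr 1351, Sr 550.
So from highest to lowest: Kr > P > As > Ge > Sr.

Kr > P > As > Ge > Sr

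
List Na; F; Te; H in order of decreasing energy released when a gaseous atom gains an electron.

F > Te > H > Na

Adding an electron releases more energy for atoms nearer the top right (short of the noble gases).
Here both period and group differ, so the two effects have to be weighed against each other.
H > Na: H sits above Na in group 1, so the down-group effect alone puts H higher.
Te > H: the two effects oppose for this pair; the across-period effect wins (190 vs 73 kJ/mol).
F > Te: relative to Te, both the across-period and down-group shifts push F's electron affinity up.
For reference (kJ/mol): H 73, F 328, Na 53, Te 190.
So from highest to lowest: F > Te > H > Na.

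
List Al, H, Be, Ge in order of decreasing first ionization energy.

H > Be > Ge > Al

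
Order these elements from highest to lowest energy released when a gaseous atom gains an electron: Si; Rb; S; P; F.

F is in period 2, group 17; Si is in period 3, group 14; P is in period 3, group 15; S is in period 3, group 16; Rb is in period 5, group 1.
Atoms with high Z_eff and room in the valence shell (especially the halogens) have the most exothermic electron affinities.
Neither a single period nor a single group — weigh both effects.
P > Rb: both effects reinforce here, so P is clearly the higher of the two.
Si > P: this pair runs against the simple trend — see the exception note.
S > Si: S lies to the right of Si in period 3, so the across-period effect alone puts S higher.
F > S: both effects reinforce here, so F is clearly the higher of the two.
Note the exception: Si has a higher electron affinity than P, contrary to the simple trend — adding an electron to P's half-filled 3p³ is unfavourable, so Si (3p²) has the more exothermic EA.
Tabulated electron affinity (kJ/mol): F 328, Si 134, P 72, S 200, Rb 47.
So from highest to lowest: F > S > Si > P > Rb.

F > S > Si > P > Rb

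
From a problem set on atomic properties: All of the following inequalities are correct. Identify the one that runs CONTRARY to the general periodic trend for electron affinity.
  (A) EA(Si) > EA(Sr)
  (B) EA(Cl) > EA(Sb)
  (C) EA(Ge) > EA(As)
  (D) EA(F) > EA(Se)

(C)

The general trend: electron affinity increases across a period and decreases down a group.
(A) Si (period 3, group 14) vs Sr (period 5, group 2): the stated order agrees with the simple trend.
(B) Cl (period 3, group 17) vs Sb (period 5, group 15): the stated order agrees with the simple trend.
(C) Ge (period 4, group 14) vs As (period 4, group 15): the stated order contradicts the simple trend.
(D) F (period 2, group 17) vs Se (period 4, group 16): the stated order agrees with the simple trend.
The exception is (C): adding an electron to As's half-filled 4p³ is unfavourable, so Ge (4p²) has the more exothermic EA.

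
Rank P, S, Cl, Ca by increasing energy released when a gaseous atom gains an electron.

Ca < P < S < Cl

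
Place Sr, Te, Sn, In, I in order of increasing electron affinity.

Adding an electron releases more energy for atoms nearer the top right (short of the noble gases).
All lie in period 5, so electron affinity increases left to right.
So from lowest to highest: Sr < In < Sn < Te < I.

Sr, In, Sn, Te, I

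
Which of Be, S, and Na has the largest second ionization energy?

After 1 electron has been removed, what remains? Be⁺ still has 1 valence electron; S⁺ still has 5 valence electrons; Na⁺ is the bare [Ne] core.
Core electrons are held far more tightly than valence electrons, so Na tops the IE_2 order.
Valence configurations: Be⁺ [He]2s¹, S⁺ [Ne]3s²3p³.
The numbers (kJ/mol): Be 1757, S 2252, Na 4562.
Overall IE_2 order: Be < S < Na.

Na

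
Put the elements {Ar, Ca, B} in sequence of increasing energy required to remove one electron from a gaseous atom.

Ca, B, Ar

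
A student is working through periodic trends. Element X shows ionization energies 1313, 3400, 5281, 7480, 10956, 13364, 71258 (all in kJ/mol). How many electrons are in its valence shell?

6

Look for the largest jump between consecutive ionization energies: IE7/IE6 ≈ 5.3, far larger than any earlier ratio.
That jump marks the point where a core electron is being removed. So the atom has 6 valence electrons.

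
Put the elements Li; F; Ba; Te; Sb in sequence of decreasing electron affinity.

Electron affinity generally becomes more exothermic across a period toward the halogens and less exothermic down a group.
Neither a single period nor a single group — weigh both effects.
Li > Ba: period and group pull opposite ways; the down-group shift dominates (60 vs 14 kJ/mol).
Sb > Li: the two effects oppose for this pair; the across-period effect wins (103 vs 60 kJ/mol).
Te > Sb: both are in period 5; the period trend gives Te the larger value.
F > Te: both effects reinforce here, so F is clearly the higher of the two.
For reference (kJ/mol): Li 60, F 328, Sb 103, Te 190, Ba 14.
So from highest to lowest: F > Te > Sb > Li > Ba.

F, Te, Sb, Li, Ba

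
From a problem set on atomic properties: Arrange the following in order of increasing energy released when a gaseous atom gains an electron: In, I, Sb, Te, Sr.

Sr is in period 5, group 2; In is in period 5, group 13; Sb is in period 5, group 15; Te is in period 5, group 16; I is in period 5, group 17.
Adding an electron releases more energy for atoms nearer the top right (short of the noble gases).
All lie in period 5, so electron affinity increases left to right.
So from lowest to highest: Sr < In < Sb < Te < I.

Sr, In, Sb, Te, I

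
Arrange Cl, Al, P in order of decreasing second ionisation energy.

Cl > P > Al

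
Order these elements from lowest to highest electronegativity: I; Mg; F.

F is in period 2, group 17; Mg is in period 3, group 2; I is in period 5, group 17.
Electronegativity increases across a period and decreases down a group, tracking effective nuclear charge and atomic size.
Here both period and group differ, so the two effects have to be weighed against each other.
I > Mg: the two effects oppose for this pair; the across-period effect wins (2.66 vs 1.31).
F > I: they share group 17; the group trend gives F the larger value.
For reference (Pauling): F 3.98, Mg 1.31, I 2.66.
So from lowest to highest: Mg < I < F.

Mg < I < F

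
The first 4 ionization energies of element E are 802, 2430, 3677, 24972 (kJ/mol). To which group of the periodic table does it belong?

Group 13

Look for the largest jump between consecutive ionization energies: IE4/IE3 ≈ 6.8, far larger than any earlier ratio.
That jump marks the point where a core electron is being removed. So the atom has 3 valence electrons.
A main-group element with 3 valence electrons is in group 13.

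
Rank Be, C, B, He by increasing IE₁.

He is in period 1, group 18; Be is in period 2, group 2; B is in period 2, group 13; C is in period 2, group 14.
IE₁ increases left→right with effective nuclear charge and decreases top→bottom as the valence shell moves farther out.
These span different periods and groups, so the two trends combine.
Be > B: this pair runs against the simple trend — see the exception note.
C > Be: C lies to the right of Be in period 2, so the across-period effect alone puts C higher.
He > C: relative to C, both the across-period and down-group shifts push He's first ionization energy up.
Note the exception: Be has a higher first ionization energy than B, contrary to the simple trend — removing B's lone 2p electron is easier than breaking Be's filled 2s².
For reference (kJ/mol): He 2372, Be 900, B 801, C 1086.
So from lowest to highest: B < Be < C < He.

B < Be < C < He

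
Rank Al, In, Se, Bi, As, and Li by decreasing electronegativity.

Se > As > Bi > In > Al > Li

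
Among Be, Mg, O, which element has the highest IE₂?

Consider each +1 ion: Be⁺ still has 1 valence electron; Mg⁺ still has 1 valence electron; O⁺ still has 5 valence electrons.
All are still removing valence electrons, so compare the +1 ions as you would atoms: IE_2 generally rises across a period (higher Z_eff) and falls down a group (larger shell), subject to the usual subshell exceptions.
Valence configurations: Be⁺ [He]2s¹, Mg⁺ [Ne]3s¹, O⁺ [He]2s²2p³.
The numbers (kJ/mol): Be 1757, Mg 1451, O 3388.
Hence IE_2: Mg < Be < O.

O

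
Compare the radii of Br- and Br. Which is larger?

Br-

Forming Br- adds 1 electron to Br. More electron–electron repulsion in the same shell, with unchanged nuclear charge, lets the cloud expand.
An anion is larger than its parent atom: Br- > Br.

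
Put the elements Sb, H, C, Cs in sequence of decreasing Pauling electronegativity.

H is in period 1, group 1; C is in period 2, group 14; Sb is in period 5, group 15; Cs is in period 6, group 1.
Smaller atoms with higher effective nuclear charge are more electronegative.
Neither a single period nor a single group — weigh both effects.
Sb > Cs: relative to Cs, both the across-period and down-group shifts push Sb's electronegativity up.
H > Sb: period and group pull opposite ways; the down-group shift dominates (2.20 vs 2.05).
C > H: the two effects oppose for this pair; the across-period effect wins (2.55 vs 2.20).
Approximate values (Pauling): H 2.20, C 2.55, Sb 2.05, Cs 0.79.
So from highest to lowest: C > H > Sb > Cs.

C > H > Sb > Cs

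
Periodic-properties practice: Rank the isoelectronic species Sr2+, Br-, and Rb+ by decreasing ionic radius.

All of these have 36 electrons, so size is governed by nuclear charge alone: the more protons, the stronger the pull on the same electron cloud, and the smaller the ion.
Nuclear charges: Sr2+ (Z=38), Rb+ (Z=37), Br- (Z=35).
Largest to smallest: Br- > Rb+ > Sr2+.

Br-, Rb+, Sr2+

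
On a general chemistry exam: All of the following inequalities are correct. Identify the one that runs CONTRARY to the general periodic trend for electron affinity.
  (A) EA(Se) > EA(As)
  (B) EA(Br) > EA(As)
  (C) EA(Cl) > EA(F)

(C)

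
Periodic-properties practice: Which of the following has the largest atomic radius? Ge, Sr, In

Ge is in period 4, group 14; Sr is in period 5, group 2; In is in period 5, group 13.
Across a period the added protons contract the valence shell; down a group each new principal shell makes the atom larger.
Here both period and group differ, so the two effects have to be weighed against each other.
In > Ge: relative to Ge, both the across-period and down-group shifts push In's atomic radius up.
Sr > In: both are in period 5; the period trend gives Sr the larger value.
For reference (pm): Ge 121, Sr 185, In 142.
The largest atomic radius among these belongs to Sr.

Sr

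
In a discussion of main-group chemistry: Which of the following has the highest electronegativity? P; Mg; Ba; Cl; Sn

Mg is in period 3, group 2; P is in period 3, group 15; Cl is in period 3, group 17; Sn is in period 5, group 14; Ba is in period 6, group 2.
EN rises left→right (higher Z_eff, smaller atoms) and falls top→bottom (larger, more shielded atoms).
These span different periods and groups, so the two trends combine.
Mg > Ba: they share group 2; the group trend gives Mg the larger value.
Sn > Mg: the two effects oppose for this pair; the across-period effect wins (1.96 vs 1.31).
P > Sn: both effects reinforce here, so P is clearly the higher of the two.
Cl > P: both are in period 3; the period trend gives Cl the larger value.
For reference (Pauling): Mg 1.31, P 2.19, Cl 3.16, Sn 1.96, Ba 0.89.
The highest electronegativity among these belongs to Cl.

Cl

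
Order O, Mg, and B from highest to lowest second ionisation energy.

After 1 electron has been removed, what remains? O⁺ still has 5 valence electrons; Mg⁺ still has 1 valence electron; B⁺ still has 2 valence electrons.
All are still removing valence electrons, so compare the +1 ions as you would atoms: IE_2 generally rises across a period (higher Z_eff) and falls down a group (larger shell), subject to the usual subshell exceptions.
Valence configurations: O⁺ [He]2s²2p³, Mg⁺ [Ne]3s¹, B⁺ [He]2s².
Approximate IE_2 values (kJ/mol): O 3388, Mg 1451, B 2427.
So the second ionization energies run Mg < B < O.

O, B, Mg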